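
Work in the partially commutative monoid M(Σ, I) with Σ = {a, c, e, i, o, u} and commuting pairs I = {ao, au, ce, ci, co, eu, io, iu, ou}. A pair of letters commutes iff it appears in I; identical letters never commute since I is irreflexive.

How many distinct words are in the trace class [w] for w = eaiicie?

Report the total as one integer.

5

0(e) covers ∅
1(a) covers 0:e
2(i) covers 1:a
3(i) covers 2:i
4(c) covers 1:a
5(i) covers 3:i
6(e) covers 5:i
floor of heap: 0:e
completions by unplaced set U, small U first (add the entries for U minus each lowest piece of U):
  |U|=1: {4}:1  {6}:1
  |U|=2: {4,6}:2  {5,6}:1
  |U|=3: {3,5,6}:1  {4,5,6}:3
  |U|=4: {2,3,5,6}:1  {3,4,5,6}:4
  |U|=5: {2,3,4,5,6}:5
  start at 0(e): 5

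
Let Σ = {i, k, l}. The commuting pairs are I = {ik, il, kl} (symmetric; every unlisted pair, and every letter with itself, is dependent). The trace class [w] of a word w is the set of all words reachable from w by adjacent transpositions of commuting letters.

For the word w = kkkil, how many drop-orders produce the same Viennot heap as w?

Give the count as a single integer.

20

piece 0:k — minimal
piece 1:k rests on {0:k}
piece 2:k rests on {1:k}
piece 3:i — minimal
piece 4:l — minimal
minimal pieces: {0:k, 3:i, 4:l}
ways to finish when only these pieces remain (= sum over removing one remaining piece with nothing left below it):
  1 left: {2}→1  {3}→1  {4}→1
  2 left: {1,2}→1  {2,3}→2  {2,4}→2  {3,4}→2
  3 left: {0,1,2}→1  {1,2,3}→3  {1,2,4}→3  {2,3,4}→6
  placing 0:k first → 12 extensions
  placing 3:i first → 4 extensions
  placing 4:l first → 4 extensions
total linear extensions = 20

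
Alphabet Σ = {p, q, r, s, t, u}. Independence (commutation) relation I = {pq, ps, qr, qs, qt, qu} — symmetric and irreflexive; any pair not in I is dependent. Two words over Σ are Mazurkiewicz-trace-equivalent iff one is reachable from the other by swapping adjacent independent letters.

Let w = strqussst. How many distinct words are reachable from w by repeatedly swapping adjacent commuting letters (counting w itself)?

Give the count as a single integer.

9

0(s) covers ∅
1(t) covers 0:s
2(r) covers 1:t
3(q) covers ∅
4(u) covers 2:r
5(s) covers 4:u
6(s) covers 5:s
7(s) covers 6:s
8(t) covers 7:s
floor of heap: 0:s, 3:q
completions by unplaced set U, small U first (add the entries for U minus each lowest piece of U):
  |U|=1: {3}:1  {8}:1
  |U|=2: {3,8}:2  {7,8}:1
  |U|=3: {3,7,8}:3  {6,7,8}:1
  |U|=4: {3,6,7,8}:4  {5,6,7,8}:1
  |U|=5: {3,5,6,7,8}:5  {4,5,6,7,8}:1
  |U|=6: {2,4,5,6,7,8}:1  {3,4,5,6,7,8}:6
  |U|=7: {1,2,4,5,6,7,8}:1  {2,3,4,5,6,7,8}:7
  start at 0(s): 8
  start at 3(q): 1
sum over floor = 9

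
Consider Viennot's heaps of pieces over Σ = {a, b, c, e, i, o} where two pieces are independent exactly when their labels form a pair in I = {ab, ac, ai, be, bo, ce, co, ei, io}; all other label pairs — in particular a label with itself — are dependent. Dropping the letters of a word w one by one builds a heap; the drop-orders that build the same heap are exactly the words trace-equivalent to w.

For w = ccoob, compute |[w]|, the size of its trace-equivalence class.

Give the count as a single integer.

drop 0:c onto floor
drop 1:c onto {0:c}
drop 2:o onto floor
drop 3:o onto {2:o}
drop 4:b onto {1:c}
ground layer = {0:c, 2:o}
drop-orders for the pieces not yet dropped (sum over which currently-grounded one goes next):
  1 to go: {3} 1  {4} 1
  2 to go: {1,4} 1  {2,3} 1  {3,4} 2
  3 to go: {0,1,4} 1  {1,3,4} 3  {2,3,4} 3
  if 0:c drops first: 6 orders
  if 2:o drops first: 4 orders
heap linearizations: 10

10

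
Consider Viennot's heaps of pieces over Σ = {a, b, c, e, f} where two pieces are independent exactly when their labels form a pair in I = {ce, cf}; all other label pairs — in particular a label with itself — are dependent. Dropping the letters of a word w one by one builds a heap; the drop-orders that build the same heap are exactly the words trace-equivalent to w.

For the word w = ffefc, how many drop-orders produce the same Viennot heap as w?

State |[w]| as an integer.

drop 0:f onto floor
drop 1:f onto {0:f}
drop 2:e onto {1:f}
drop 3:f onto {2:e}
drop 4:c onto floor
ground layer = {0:f, 4:c}
drop-orders for the pieces not yet dropped (sum over which currently-grounded one goes next):
  1 to go: {3} 1  {4} 1
  2 to go: {2,3} 1  {3,4} 2
  3 to go: {1,2,3} 1  {2,3,4} 3
  if 0:f drops first: 4 orders
  if 4:c drops first: 1 orders
heap linearizations: 5

5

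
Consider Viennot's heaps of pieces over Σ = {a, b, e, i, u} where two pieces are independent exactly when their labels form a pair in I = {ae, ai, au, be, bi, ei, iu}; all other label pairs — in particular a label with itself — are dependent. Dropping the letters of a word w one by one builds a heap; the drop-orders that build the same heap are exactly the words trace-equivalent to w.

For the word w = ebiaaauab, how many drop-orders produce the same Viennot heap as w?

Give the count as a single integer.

piece 0:e — minimal
piece 1:b — minimal
piece 2:i — minimal
piece 3:a rests on {1:b}
piece 4:a rests on {3:a}
piece 5:a rests on {4:a}
piece 6:u rests on {0:e, 1:b}
piece 7:a rests on {5:a}
piece 8:b rests on {6:u, 7:a}
minimal pieces: {0:e, 1:b, 2:i}
ways to finish when only these pieces remain (= sum over removing one remaining piece with nothing left below it):
  1 left: {2}→1  {8}→1
  2 left: {2,8}→2  {6,8}→1  {7,8}→1
  3 left: {0,6,8}→1  {2,6,8}→3  {2,7,8}→3  {5,7,8}→1  {6,7,8}→2
  4 left: {0,2,6,8}→4  {0,6,7,8}→3  {2,5,7,8}→4  {2,6,7,8}→8  {4,5,7,8}→1  {5,6,7,8}→3
  5 left: {0,2,6,7,8}→15  {0,5,6,7,8}→6  {2,4,5,7,8}→5  {2,5,6,7,8}→15  {3,4,5,7,8}→1  {4,5,6,7,8}→4
  6 left: {0,2,5,6,7,8}→36  {0,4,5,6,7,8}→10  {2,3,4,5,7,8}→6  {2,4,5,6,7,8}→24  {3,4,5,6,7,8}→5
  7 left: {0,2,4,5,6,7,8}→70  {0,3,4,5,6,7,8}→15  {1,3,4,5,6,7,8}→5  {2,3,4,5,6,7,8}→35
  placing 0:e first → 40 extensions
  placing 1:b first → 120 extensions
  placing 2:i first → 20 extensions
total linear extensions = 180

180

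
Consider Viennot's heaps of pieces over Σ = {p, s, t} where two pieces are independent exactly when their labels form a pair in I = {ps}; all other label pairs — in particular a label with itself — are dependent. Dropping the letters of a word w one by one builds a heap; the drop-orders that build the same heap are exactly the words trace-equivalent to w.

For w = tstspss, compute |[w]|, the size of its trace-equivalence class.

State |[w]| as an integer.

4

0(t) covers ∅
1(s) covers 0:t
2(t) covers 1:s
3(s) covers 2:t
4(p) covers 2:t
5(s) covers 3:s
6(s) covers 5:s
floor of heap: 0:t
completions by unplaced set U, small U first (add the entries for U minus each lowest piece of U):
  |U|=1: {4}:1  {6}:1
  |U|=2: {4,6}:2  {5,6}:1
  |U|=3: {3,5,6}:1  {4,5,6}:3
  |U|=4: {3,4,5,6}:4
  |U|=5: {2,3,4,5,6}:4
  start at 0(t): 4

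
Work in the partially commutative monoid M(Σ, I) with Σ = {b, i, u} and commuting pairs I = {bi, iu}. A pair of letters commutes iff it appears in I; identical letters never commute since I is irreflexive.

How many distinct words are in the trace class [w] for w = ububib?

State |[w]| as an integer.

6

0(u) covers ∅
1(b) covers 0:u
2(u) covers 1:b
3(b) covers 2:u
4(i) covers ∅
5(b) covers 3:b
floor of heap: 0:u, 4:i
completions by unplaced set U, small U first (add the entries for U minus each lowest piece of U):
  |U|=1: {4}:1  {5}:1
  |U|=2: {3,5}:1  {4,5}:2
  |U|=3: {2,3,5}:1  {3,4,5}:3
  |U|=4: {1,2,3,5}:1  {2,3,4,5}:4
  start at 0(u): 5
  start at 4(i): 1
sum over floor = 6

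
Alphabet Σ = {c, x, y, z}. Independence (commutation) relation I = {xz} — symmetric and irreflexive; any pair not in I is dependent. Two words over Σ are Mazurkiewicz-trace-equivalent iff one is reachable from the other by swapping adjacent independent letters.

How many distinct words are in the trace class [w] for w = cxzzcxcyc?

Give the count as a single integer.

piece 0:c — minimal
piece 1:x rests on {0:c}
piece 2:z rests on {0:c}
piece 3:z rests on {2:z}
piece 4:c rests on {1:x, 3:z}
piece 5:x rests on {4:c}
piece 6:c rests on {5:x}
piece 7:y rests on {6:c}
piece 8:c rests on {7:y}
minimal pieces: {0:c}
ways to finish when only these pieces remain (= sum over removing one remaining piece with nothing left below it):
  1 left: {8}→1
  2 left: {7,8}→1
  3 left: {6,7,8}→1
  4 left: {5,6,7,8}→1
  5 left: {4,5,6,7,8}→1
  6 left: {1,4,5,6,7,8}→1  {3,4,5,6,7,8}→1
  7 left: {1,3,4,5,6,7,8}→2  {2,3,4,5,6,7,8}→1
  placing 0:c first → 3 extensions

3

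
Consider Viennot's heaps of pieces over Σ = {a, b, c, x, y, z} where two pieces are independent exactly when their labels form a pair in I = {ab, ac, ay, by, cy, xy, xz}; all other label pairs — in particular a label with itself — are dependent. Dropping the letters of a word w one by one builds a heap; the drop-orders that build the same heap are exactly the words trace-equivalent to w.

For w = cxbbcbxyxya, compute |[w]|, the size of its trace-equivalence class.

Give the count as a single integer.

55

0(c) covers ∅
1(x) covers 0:c
2(b) covers 1:x
3(b) covers 2:b
4(c) covers 3:b
5(b) covers 4:c
6(x) covers 5:b
7(y) covers ∅
8(x) covers 6:x
9(y) covers 7:y
10(a) covers 8:x
floor of heap: 0:c, 7:y
completions by unplaced set U, small U first (add the entries for U minus each lowest piece of U):
  |U|=1: {9}:1  {10}:1
  |U|=2: {7,9}:1  {8,10}:1  {9,10}:2
  |U|=3: {6,8,10}:1  {7,9,10}:3  {8,9,10}:3
  |U|=4: {5,6,8,10}:1  {6,8,9,10}:4  {7,8,9,10}:6
  |U|=5: {4,5,6,8,10}:1  {5,6,8,9,10}:5  {6,7,8,9,10}:10
  |U|=6: {3,4,5,6,8,10}:1  {4,5,6,8,9,10}:6  {5,6,7,8,9,10}:15
  |U|=7: {2,3,4,5,6,8,10}:1  {3,4,5,6,8,9,10}:7  {4,5,6,7,8,9,10}:21
  |U|=8: {1,2,3,4,5,6,8,10}:1  {2,3,4,5,6,8,9,10}:8  {3,4,5,6,7,8,9,10}:28
  |U|=9: {0,1,2,3,4,5,6,8,10}:1  {1,2,3,4,5,6,8,9,10}:9  {2,3,4,5,6,7,8,9,10}:36
  start at 0(c): 45
  start at 7(y): 10
sum over floor = 55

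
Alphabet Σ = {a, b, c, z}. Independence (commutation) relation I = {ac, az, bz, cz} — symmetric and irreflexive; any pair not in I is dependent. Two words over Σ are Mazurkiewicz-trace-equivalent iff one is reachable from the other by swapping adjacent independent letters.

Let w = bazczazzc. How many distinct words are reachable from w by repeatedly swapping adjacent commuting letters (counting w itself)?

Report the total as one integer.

756

piece 0:b — minimal
piece 1:a rests on {0:b}
piece 2:z — minimal
piece 3:c rests on {0:b}
piece 4:z rests on {2:z}
piece 5:a rests on {1:a}
piece 6:z rests on {4:z}
piece 7:z rests on {6:z}
piece 8:c rests on {3:c}
minimal pieces: {0:b, 2:z}
ways to finish when only these pieces remain (= sum over removing one remaining piece with nothing left below it):
  1 left: {5}→1  {7}→1  {8}→1
  2 left: {1,5}→1  {3,8}→1  {5,7}→2  {5,8}→2  {6,7}→1  {7,8}→2
  3 left: {1,5,7}→3  {1,5,8}→3  {3,5,8}→3  {3,7,8}→3  {4,6,7}→1  {5,6,7}→3  {5,7,8}→6  {6,7,8}→3
  4 left: {1,3,5,8}→6  {1,5,6,7}→6  {1,5,7,8}→12  {2,4,6,7}→1  {3,5,7,8}→12  {3,6,7,8}→6  {4,5,6,7}→4  {4,6,7,8}→4  {5,6,7,8}→12
  5 left: {0,1,3,5,8}→6  {1,3,5,7,8}→30  {1,4,5,6,7}→10  {1,5,6,7,8}→30  {2,4,5,6,7}→5  {2,4,6,7,8}→5  {3,4,6,7,8}→10  {3,5,6,7,8}→30  {4,5,6,7,8}→20
  6 left: {0,1,3,5,7,8}→36  {1,2,4,5,6,7}→15  {1,3,5,6,7,8}→90  {1,4,5,6,7,8}→60  {2,3,4,6,7,8}→15  {2,4,5,6,7,8}→30  {3,4,5,6,7,8}→60
  7 left: {0,1,3,5,6,7,8}→126  {1,2,4,5,6,7,8}→105  {1,3,4,5,6,7,8}→210  {2,3,4,5,6,7,8}→105
  placing 0:b first → 420 extensions
  placing 2:z first → 336 extensions
total linear extensions = 756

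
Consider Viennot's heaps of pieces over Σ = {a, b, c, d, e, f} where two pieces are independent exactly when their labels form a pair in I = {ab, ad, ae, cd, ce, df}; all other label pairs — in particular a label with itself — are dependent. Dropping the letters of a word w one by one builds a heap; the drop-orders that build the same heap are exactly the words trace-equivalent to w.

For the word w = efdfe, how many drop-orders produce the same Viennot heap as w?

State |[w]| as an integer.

#0=e has no predecessor
#1=f depends on [0:e]
#2=d depends on [0:e]
#3=f depends on [1:f]
#4=e depends on [2:d, 3:f]
sources: [0:e]
N(rest) = Σ N(rest − s) over sources s of rest; N(one piece) = 1:
  size 1 → [4]=1
  size 2 → [2,4]=1  [3,4]=1
  size 3 → [1,3,4]=1  [2,3,4]=2
  first=0(e) contributes 3

3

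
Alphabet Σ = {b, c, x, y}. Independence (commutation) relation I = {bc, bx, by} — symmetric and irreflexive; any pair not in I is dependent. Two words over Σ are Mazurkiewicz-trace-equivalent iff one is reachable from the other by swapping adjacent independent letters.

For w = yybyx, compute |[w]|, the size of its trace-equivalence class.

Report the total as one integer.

piece 0:y — minimal
piece 1:y rests on {0:y}
piece 2:b — minimal
piece 3:y rests on {1:y}
piece 4:x rests on {3:y}
minimal pieces: {0:y, 2:b}
ways to finish when only these pieces remain (= sum over removing one remaining piece with nothing left below it):
  1 left: {2}→1  {4}→1
  2 left: {2,4}→2  {3,4}→1
  3 left: {1,3,4}→1  {2,3,4}→3
  placing 0:y first → 4 extensions
  placing 2:b first → 1 extensions
total linear extensions = 5

5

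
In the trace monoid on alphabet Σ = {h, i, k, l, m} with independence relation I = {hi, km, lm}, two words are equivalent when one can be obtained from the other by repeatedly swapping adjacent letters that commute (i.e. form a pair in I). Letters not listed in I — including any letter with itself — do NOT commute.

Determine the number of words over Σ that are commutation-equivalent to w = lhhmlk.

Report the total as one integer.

0(l) covers ∅
1(h) covers 0:l
2(h) covers 1:h
3(m) covers 2:h
4(l) covers 2:h
5(k) covers 4:l
floor of heap: 0:l
completions by unplaced set U, small U first (add the entries for U minus each lowest piece of U):
  |U|=1: {3}:1  {5}:1
  |U|=2: {3,5}:2  {4,5}:1
  |U|=3: {3,4,5}:3
  |U|=4: {2,3,4,5}:3
  start at 0(l): 3

3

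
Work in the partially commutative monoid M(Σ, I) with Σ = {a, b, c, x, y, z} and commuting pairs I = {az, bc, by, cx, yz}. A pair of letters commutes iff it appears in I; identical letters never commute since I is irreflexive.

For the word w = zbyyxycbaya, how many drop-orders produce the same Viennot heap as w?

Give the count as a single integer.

18

piece 0:z — minimal
piece 1:b rests on {0:z}
piece 2:y — minimal
piece 3:y rests on {2:y}
piece 4:x rests on {1:b, 3:y}
piece 5:y rests on {4:x}
piece 6:c rests on {5:y}
piece 7:b rests on {4:x}
piece 8:a rests on {6:c, 7:b}
piece 9:y rests on {8:a}
piece 10:a rests on {9:y}
minimal pieces: {0:z, 2:y}
ways to finish when only these pieces remain (= sum over removing one remaining piece with nothing left below it):
  1 left: {10}→1
  2 left: {9,10}→1
  3 left: {8,9,10}→1
  4 left: {6,8,9,10}→1  {7,8,9,10}→1
  5 left: {5,6,8,9,10}→1  {6,7,8,9,10}→2
  6 left: {5,6,7,8,9,10}→3
  7 left: {4,5,6,7,8,9,10}→3
  8 left: {1,4,5,6,7,8,9,10}→3  {3,4,5,6,7,8,9,10}→3
  9 left: {0,1,4,5,6,7,8,9,10}→3  {1,3,4,5,6,7,8,9,10}→6  {2,3,4,5,6,7,8,9,10}→3
  placing 0:z first → 9 extensions
  placing 2:y first → 9 extensions
total linear extensions = 18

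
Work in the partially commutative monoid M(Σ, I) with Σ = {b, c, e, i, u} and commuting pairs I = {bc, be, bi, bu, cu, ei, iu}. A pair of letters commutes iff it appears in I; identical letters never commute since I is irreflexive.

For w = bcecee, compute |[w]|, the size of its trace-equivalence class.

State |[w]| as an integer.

drop 0:b onto floor
drop 1:c onto floor
drop 2:e onto {1:c}
drop 3:c onto {2:e}
drop 4:e onto {3:c}
drop 5:e onto {4:e}
ground layer = {0:b, 1:c}
drop-orders for the pieces not yet dropped (sum over which currently-grounded one goes next):
  1 to go: {0} 1  {5} 1
  2 to go: {0,5} 2  {4,5} 1
  3 to go: {0,4,5} 3  {3,4,5} 1
  4 to go: {0,3,4,5} 4  {2,3,4,5} 1
  if 0:b drops first: 1 orders
  if 1:c drops first: 5 orders
heap linearizations: 6

6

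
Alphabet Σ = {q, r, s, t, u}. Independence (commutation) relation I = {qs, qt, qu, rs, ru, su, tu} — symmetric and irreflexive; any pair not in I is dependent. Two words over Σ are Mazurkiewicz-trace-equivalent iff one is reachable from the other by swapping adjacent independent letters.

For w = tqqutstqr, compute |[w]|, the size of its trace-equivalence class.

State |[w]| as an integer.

piece 0:t — minimal
piece 1:q — minimal
piece 2:q rests on {1:q}
piece 3:u — minimal
piece 4:t rests on {0:t}
piece 5:s rests on {4:t}
piece 6:t rests on {5:s}
piece 7:q rests on {2:q}
piece 8:r rests on {6:t, 7:q}
minimal pieces: {0:t, 1:q, 3:u}
ways to finish when only these pieces remain (= sum over removing one remaining piece with nothing left below it):
  1 left: {3}→1  {8}→1
  2 left: {3,8}→2  {6,8}→1  {7,8}→1
  3 left: {2,7,8}→1  {3,6,8}→3  {3,7,8}→3  {5,6,8}→1  {6,7,8}→2
  4 left: {1,2,7,8}→1  {2,3,7,8}→4  {2,6,7,8}→3  {3,5,6,8}→4  {3,6,7,8}→8  {4,5,6,8}→1  {5,6,7,8}→3
  5 left: {0,4,5,6,8}→1  {1,2,3,7,8}→5  {1,2,6,7,8}→4  {2,3,6,7,8}→15  {2,5,6,7,8}→6  {3,4,5,6,8}→5  {3,5,6,7,8}→15  {4,5,6,7,8}→4
  6 left: {0,3,4,5,6,8}→6  {0,4,5,6,7,8}→5  {1,2,3,6,7,8}→24  {1,2,5,6,7,8}→10  {2,3,5,6,7,8}→36  {2,4,5,6,7,8}→10  {3,4,5,6,7,8}→24
  7 left: {0,2,4,5,6,7,8}→15  {0,3,4,5,6,7,8}→35  {1,2,3,5,6,7,8}→70  {1,2,4,5,6,7,8}→20  {2,3,4,5,6,7,8}→70
  placing 0:t first → 160 extensions
  placing 1:q first → 120 extensions
  placing 3:u first → 35 extensions
total linear extensions = 315

315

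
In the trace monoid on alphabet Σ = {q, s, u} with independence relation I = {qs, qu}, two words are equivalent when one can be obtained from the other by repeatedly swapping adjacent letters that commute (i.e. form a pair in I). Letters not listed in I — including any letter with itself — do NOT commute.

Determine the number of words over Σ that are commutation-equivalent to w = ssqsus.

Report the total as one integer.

piece 0:s — minimal
piece 1:s rests on {0:s}
piece 2:q — minimal
piece 3:s rests on {1:s}
piece 4:u rests on {3:s}
piece 5:s rests on {4:u}
minimal pieces: {0:s, 2:q}
ways to finish when only these pieces remain (= sum over removing one remaining piece with nothing left below it):
  1 left: {2}→1  {5}→1
  2 left: {2,5}→2  {4,5}→1
  3 left: {2,4,5}→3  {3,4,5}→1
  4 left: {1,3,4,5}→1  {2,3,4,5}→4
  placing 0:s first → 5 extensions
  placing 2:q first → 1 extensions
total linear extensions = 6

6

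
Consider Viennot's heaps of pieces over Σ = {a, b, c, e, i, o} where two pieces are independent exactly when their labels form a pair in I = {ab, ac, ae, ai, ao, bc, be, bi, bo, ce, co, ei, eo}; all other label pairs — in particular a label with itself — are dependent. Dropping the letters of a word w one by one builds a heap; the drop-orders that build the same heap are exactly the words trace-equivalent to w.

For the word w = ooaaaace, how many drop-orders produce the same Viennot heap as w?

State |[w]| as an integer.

piece 0:o — minimal
piece 1:o rests on {0:o}
piece 2:a — minimal
piece 3:a rests on {2:a}
piece 4:a rests on {3:a}
piece 5:a rests on {4:a}
piece 6:c — minimal
piece 7:e — minimal
minimal pieces: {0:o, 2:a, 6:c, 7:e}
ways to finish when only these pieces remain (= sum over removing one remaining piece with nothing left below it):
  1 left: {1}→1  {5}→1  {6}→1  {7}→1
  2 left: {0,1}→1  {1,5}→2  {1,6}→2  {1,7}→2  {4,5}→1  {5,6}→2  {5,7}→2  {6,7}→2
  3 left: {0,1,5}→3  {0,1,6}→3  {0,1,7}→3  {1,4,5}→3  {1,5,6}→6  {1,5,7}→6  {1,6,7}→6  {3,4,5}→1  {4,5,6}→3  {4,5,7}→3  {5,6,7}→6
  4 left: {0,1,4,5}→6  {0,1,5,6}→12  {0,1,5,7}→12  {0,1,6,7}→12  {1,3,4,5}→4  {1,4,5,6}→12  {1,4,5,7}→12  {1,5,6,7}→24  {2,3,4,5}→1  {3,4,5,6}→4  {3,4,5,7}→4  {4,5,6,7}→12
  5 left: {0,1,3,4,5}→10  {0,1,4,5,6}→30  {0,1,4,5,7}→30  {0,1,5,6,7}→60  {1,2,3,4,5}→5  {1,3,4,5,6}→20  {1,3,4,5,7}→20  {1,4,5,6,7}→60  {2,3,4,5,6}→5  {2,3,4,5,7}→5  {3,4,5,6,7}→20
  6 left: {0,1,2,3,4,5}→15  {0,1,3,4,5,6}→60  {0,1,3,4,5,7}→60  {0,1,4,5,6,7}→180  {1,2,3,4,5,6}→30  {1,2,3,4,5,7}→30  {1,3,4,5,6,7}→120  {2,3,4,5,6,7}→30
  placing 0:o first → 210 extensions
  placing 2:a first → 420 extensions
  placing 6:c first → 105 extensions
  placing 7:e first → 105 extensions
total linear extensions = 840

840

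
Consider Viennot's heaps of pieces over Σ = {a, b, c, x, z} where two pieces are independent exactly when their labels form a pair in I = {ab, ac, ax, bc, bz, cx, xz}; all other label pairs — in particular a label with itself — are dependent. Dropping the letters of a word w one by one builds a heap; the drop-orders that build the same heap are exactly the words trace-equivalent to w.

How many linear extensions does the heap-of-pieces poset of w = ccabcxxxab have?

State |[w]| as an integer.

#0=c has no predecessor
#1=c depends on [0:c]
#2=a has no predecessor
#3=b has no predecessor
#4=c depends on [1:c]
#5=x depends on [3:b]
#6=x depends on [5:x]
#7=x depends on [6:x]
#8=a depends on [2:a]
#9=b depends on [7:x]
sources: [0:c, 2:a, 3:b]
N(rest) = Σ N(rest − s) over sources s of rest; N(one piece) = 1:
  size 1 → [4]=1  [8]=1  [9]=1
  size 2 → [1,4]=1  [2,8]=1  [4,8]=2  [4,9]=2  [7,9]=1  [8,9]=2
  size 3 → [0,1,4]=1  [1,4,8]=3  [1,4,9]=3  [2,4,8]=3  [2,8,9]=3  [4,7,9]=3  [4,8,9]=6  [6,7,9]=1  [7,8,9]=3
  size 4 → [0,1,4,8]=4  [0,1,4,9]=4  [1,2,4,8]=6  [1,4,7,9]=6  [1,4,8,9]=12  [2,4,8,9]=12  [2,7,8,9]=6  [4,6,7,9]=4  [4,7,8,9]=12  [5,6,7,9]=1  [6,7,8,9]=4
  size 5 → [0,1,2,4,8]=10  [0,1,4,7,9]=10  [0,1,4,8,9]=20  [1,2,4,8,9]=30  [1,4,6,7,9]=10  [1,4,7,8,9]=30  [2,4,7,8,9]=30  [2,6,7,8,9]=10  [3,5,6,7,9]=1  [4,5,6,7,9]=5  [4,6,7,8,9]=20  [5,6,7,8,9]=5
  size 6 → [0,1,2,4,8,9]=60  [0,1,4,6,7,9]=20  [0,1,4,7,8,9]=60  [1,2,4,7,8,9]=90  [1,4,5,6,7,9]=15  [1,4,6,7,8,9]=60  [2,4,6,7,8,9]=60  [2,5,6,7,8,9]=15  [3,4,5,6,7,9]=6  [3,5,6,7,8,9]=6  [4,5,6,7,8,9]=30
  size 7 → [0,1,2,4,7,8,9]=210  [0,1,4,5,6,7,9]=35  [0,1,4,6,7,8,9]=140  [1,2,4,6,7,8,9]=210  [1,3,4,5,6,7,9]=21  [1,4,5,6,7,8,9]=105  [2,3,5,6,7,8,9]=21  [2,4,5,6,7,8,9]=105  [3,4,5,6,7,8,9]=42
  size 8 → [0,1,2,4,6,7,8,9]=560  [0,1,3,4,5,6,7,9]=56  [0,1,4,5,6,7,8,9]=280  [1,2,4,5,6,7,8,9]=420  [1,3,4,5,6,7,8,9]=168  [2,3,4,5,6,7,8,9]=168
  first=0(c) contributes 756
  first=2(a) contributes 504
  first=3(b) contributes 1260
|[w]| = 2520

2520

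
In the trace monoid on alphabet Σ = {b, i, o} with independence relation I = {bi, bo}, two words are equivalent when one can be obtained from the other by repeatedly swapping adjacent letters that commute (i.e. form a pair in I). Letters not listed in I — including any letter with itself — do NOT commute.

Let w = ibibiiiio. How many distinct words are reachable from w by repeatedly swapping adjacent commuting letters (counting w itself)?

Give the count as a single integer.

drop 0:i onto floor
drop 1:b onto floor
drop 2:i onto {0:i}
drop 3:b onto {1:b}
drop 4:i onto {2:i}
drop 5:i onto {4:i}
drop 6:i onto {5:i}
drop 7:i onto {6:i}
drop 8:o onto {7:i}
ground layer = {0:i, 1:b}
drop-orders for the pieces not yet dropped (sum over which currently-grounded one goes next):
  1 to go: {3} 1  {8} 1
  2 to go: {1,3} 1  {3,8} 2  {7,8} 1
  3 to go: {1,3,8} 3  {3,7,8} 3  {6,7,8} 1
  4 to go: {1,3,7,8} 6  {3,6,7,8} 4  {5,6,7,8} 1
  5 to go: {1,3,6,7,8} 10  {3,5,6,7,8} 5  {4,5,6,7,8} 1
  6 to go: {1,3,5,6,7,8} 15  {2,4,5,6,7,8} 1  {3,4,5,6,7,8} 6
  7 to go: {0,2,4,5,6,7,8} 1  {1,3,4,5,6,7,8} 21  {2,3,4,5,6,7,8} 7
  if 0:i drops first: 28 orders
  if 1:b drops first: 8 orders
heap linearizations: 36

36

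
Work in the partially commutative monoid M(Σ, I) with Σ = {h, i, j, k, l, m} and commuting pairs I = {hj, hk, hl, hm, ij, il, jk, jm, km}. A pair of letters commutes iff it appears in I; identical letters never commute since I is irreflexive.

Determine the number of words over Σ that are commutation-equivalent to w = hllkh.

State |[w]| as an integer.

drop 0:h onto floor
drop 1:l onto floor
drop 2:l onto {1:l}
drop 3:k onto {2:l}
drop 4:h onto {0:h}
ground layer = {0:h, 1:l}
drop-orders for the pieces not yet dropped (sum over which currently-grounded one goes next):
  1 to go: {3} 1  {4} 1
  2 to go: {0,4} 1  {2,3} 1  {3,4} 2
  3 to go: {0,3,4} 3  {1,2,3} 1  {2,3,4} 3
  if 0:h drops first: 4 orders
  if 1:l drops first: 6 orders
heap linearizations: 10

10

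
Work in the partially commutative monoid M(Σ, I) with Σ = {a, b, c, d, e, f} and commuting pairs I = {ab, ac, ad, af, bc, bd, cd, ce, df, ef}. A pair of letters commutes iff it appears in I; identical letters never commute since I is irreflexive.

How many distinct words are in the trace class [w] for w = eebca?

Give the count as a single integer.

drop 0:e onto floor
drop 1:e onto {0:e}
drop 2:b onto {1:e}
drop 3:c onto floor
drop 4:a onto {1:e}
ground layer = {0:e, 3:c}
drop-orders for the pieces not yet dropped (sum over which currently-grounded one goes next):
  1 to go: {2} 1  {3} 1  {4} 1
  2 to go: {2,3} 2  {2,4} 2  {3,4} 2
  3 to go: {1,2,4} 2  {2,3,4} 6
  if 0:e drops first: 8 orders
  if 3:c drops first: 2 orders
heap linearizations: 10

10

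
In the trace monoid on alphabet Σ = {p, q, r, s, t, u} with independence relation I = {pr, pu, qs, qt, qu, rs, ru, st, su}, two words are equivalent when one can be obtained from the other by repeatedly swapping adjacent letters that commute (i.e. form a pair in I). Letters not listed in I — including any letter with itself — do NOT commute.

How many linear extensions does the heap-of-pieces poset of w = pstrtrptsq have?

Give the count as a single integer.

#0=p has no predecessor
#1=s depends on [0:p]
#2=t depends on [0:p]
#3=r depends on [2:t]
#4=t depends on [3:r]
#5=r depends on [4:t]
#6=p depends on [1:s, 4:t]
#7=t depends on [5:r, 6:p]
#8=s depends on [6:p]
#9=q depends on [5:r, 6:p]
sources: [0:p]
N(rest) = Σ N(rest − s) over sources s of rest; N(one piece) = 1:
  size 1 → [7]=1  [8]=1  [9]=1
  size 2 → [7,8]=2  [7,9]=2  [8,9]=2
  size 3 → [5,7,9]=2  [7,8,9]=6
  size 4 → [5,7,8,9]=8  [6,7,8,9]=6
  size 5 → [1,6,7,8,9]=6  [5,6,7,8,9]=14
  size 6 → [1,5,6,7,8,9]=20  [4,5,6,7,8,9]=14
  size 7 → [1,4,5,6,7,8,9]=34  [3,4,5,6,7,8,9]=14
  size 8 → [1,3,4,5,6,7,8,9]=48  [2,3,4,5,6,7,8,9]=14
  first=0(p) contributes 62

62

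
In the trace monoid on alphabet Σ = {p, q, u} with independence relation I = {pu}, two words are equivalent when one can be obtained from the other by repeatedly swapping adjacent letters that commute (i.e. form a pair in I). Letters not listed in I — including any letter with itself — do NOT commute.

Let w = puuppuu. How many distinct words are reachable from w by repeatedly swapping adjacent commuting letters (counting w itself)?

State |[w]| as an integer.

drop 0:p onto floor
drop 1:u onto floor
drop 2:u onto {1:u}
drop 3:p onto {0:p}
drop 4:p onto {3:p}
drop 5:u onto {2:u}
drop 6:u onto {5:u}
ground layer = {0:p, 1:u}
drop-orders for the pieces not yet dropped (sum over which currently-grounded one goes next):
  1 to go: {4} 1  {6} 1
  2 to go: {3,4} 1  {4,6} 2  {5,6} 1
  3 to go: {0,3,4} 1  {2,5,6} 1  {3,4,6} 3  {4,5,6} 3
  4 to go: {0,3,4,6} 4  {1,2,5,6} 1  {2,4,5,6} 4  {3,4,5,6} 6
  5 to go: {0,3,4,5,6} 10  {1,2,4,5,6} 5  {2,3,4,5,6} 10
  if 0:p drops first: 15 orders
  if 1:u drops first: 20 orders
heap linearizations: 35

35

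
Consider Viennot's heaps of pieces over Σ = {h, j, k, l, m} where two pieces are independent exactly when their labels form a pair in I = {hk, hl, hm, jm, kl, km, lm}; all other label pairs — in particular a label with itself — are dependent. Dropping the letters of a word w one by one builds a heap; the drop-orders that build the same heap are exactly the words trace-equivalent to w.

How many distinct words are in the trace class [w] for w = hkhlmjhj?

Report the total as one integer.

piece 0:h — minimal
piece 1:k — minimal
piece 2:h rests on {0:h}
piece 3:l — minimal
piece 4:m — minimal
piece 5:j rests on {1:k, 2:h, 3:l}
piece 6:h rests on {5:j}
piece 7:j rests on {6:h}
minimal pieces: {0:h, 1:k, 3:l, 4:m}
ways to finish when only these pieces remain (= sum over removing one remaining piece with nothing left below it):
  1 left: {4}→1  {7}→1
  2 left: {4,7}→2  {6,7}→1
  3 left: {4,6,7}→3  {5,6,7}→1
  4 left: {1,5,6,7}→1  {2,5,6,7}→1  {3,5,6,7}→1  {4,5,6,7}→4
  5 left: {0,2,5,6,7}→1  {1,2,5,6,7}→2  {1,3,5,6,7}→2  {1,4,5,6,7}→5  {2,3,5,6,7}→2  {2,4,5,6,7}→5  {3,4,5,6,7}→5
  6 left: {0,1,2,5,6,7}→3  {0,2,3,5,6,7}→3  {0,2,4,5,6,7}→6  {1,2,3,5,6,7}→6  {1,2,4,5,6,7}→12  {1,3,4,5,6,7}→12  {2,3,4,5,6,7}→12
  placing 0:h first → 42 extensions
  placing 1:k first → 21 extensions
  placing 3:l first → 21 extensions
  placing 4:m first → 12 extensions
total linear extensions = 96

96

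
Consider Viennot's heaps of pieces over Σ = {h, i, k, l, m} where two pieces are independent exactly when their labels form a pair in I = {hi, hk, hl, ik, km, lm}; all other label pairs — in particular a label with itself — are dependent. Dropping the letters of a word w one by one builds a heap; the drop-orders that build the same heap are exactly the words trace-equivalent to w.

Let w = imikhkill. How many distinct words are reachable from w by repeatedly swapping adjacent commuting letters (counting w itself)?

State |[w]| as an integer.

93

#0=i has no predecessor
#1=m depends on [0:i]
#2=i depends on [1:m]
#3=k has no predecessor
#4=h depends on [1:m]
#5=k depends on [3:k]
#6=i depends on [2:i]
#7=l depends on [5:k, 6:i]
#8=l depends on [7:l]
sources: [0:i, 3:k]
N(rest) = Σ N(rest − s) over sources s of rest; N(one piece) = 1:
  size 1 → [4]=1  [8]=1
  size 2 → [4,8]=2  [7,8]=1
  size 3 → [4,7,8]=3  [5,7,8]=1  [6,7,8]=1
  size 4 → [2,6,7,8]=1  [3,5,7,8]=1  [4,5,7,8]=4  [4,6,7,8]=4  [5,6,7,8]=2
  size 5 → [2,4,6,7,8]=5  [2,5,6,7,8]=3  [3,4,5,7,8]=5  [3,5,6,7,8]=3  [4,5,6,7,8]=10
  size 6 → [1,2,4,6,7,8]=5  [2,3,5,6,7,8]=6  [2,4,5,6,7,8]=18  [3,4,5,6,7,8]=18
  size 7 → [0,1,2,4,6,7,8]=5  [1,2,4,5,6,7,8]=23  [2,3,4,5,6,7,8]=42
  first=0(i) contributes 65
  first=3(k) contributes 28
|[w]| = 93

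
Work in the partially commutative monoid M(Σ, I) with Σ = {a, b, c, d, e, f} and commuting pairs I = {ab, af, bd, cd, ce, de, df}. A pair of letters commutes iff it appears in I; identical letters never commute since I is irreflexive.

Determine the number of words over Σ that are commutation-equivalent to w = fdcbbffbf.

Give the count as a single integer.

0(f) covers ∅
1(d) covers ∅
2(c) covers 0:f
3(b) covers 2:c
4(b) covers 3:b
5(f) covers 4:b
6(f) covers 5:f
7(b) covers 6:f
8(f) covers 7:b
floor of heap: 0:f, 1:d
completions by unplaced set U, small U first (add the entries for U minus each lowest piece of U):
  |U|=1: {1}:1  {8}:1
  |U|=2: {1,8}:2  {7,8}:1
  |U|=3: {1,7,8}:3  {6,7,8}:1
  |U|=4: {1,6,7,8}:4  {5,6,7,8}:1
  |U|=5: {1,5,6,7,8}:5  {4,5,6,7,8}:1
  |U|=6: {1,4,5,6,7,8}:6  {3,4,5,6,7,8}:1
  |U|=7: {1,3,4,5,6,7,8}:7  {2,3,4,5,6,7,8}:1
  start at 0(f): 8
  start at 1(d): 1
sum over floor = 9

9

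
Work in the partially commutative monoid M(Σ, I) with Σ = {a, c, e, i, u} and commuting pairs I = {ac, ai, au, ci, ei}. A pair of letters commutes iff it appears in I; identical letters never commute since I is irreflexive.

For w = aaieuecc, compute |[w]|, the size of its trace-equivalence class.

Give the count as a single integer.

4

0(a) covers ∅
1(a) covers 0:a
2(i) covers ∅
3(e) covers 1:a
4(u) covers 2:i, 3:e
5(e) covers 4:u
6(c) covers 5:e
7(c) covers 6:c
floor of heap: 0:a, 2:i
completions by unplaced set U, small U first (add the entries for U minus each lowest piece of U):
  |U|=1: {7}:1
  |U|=2: {6,7}:1
  |U|=3: {5,6,7}:1
  |U|=4: {4,5,6,7}:1
  |U|=5: {2,4,5,6,7}:1  {3,4,5,6,7}:1
  |U|=6: {1,3,4,5,6,7}:1  {2,3,4,5,6,7}:2
  start at 0(a): 3
  start at 2(i): 1
sum over floor = 4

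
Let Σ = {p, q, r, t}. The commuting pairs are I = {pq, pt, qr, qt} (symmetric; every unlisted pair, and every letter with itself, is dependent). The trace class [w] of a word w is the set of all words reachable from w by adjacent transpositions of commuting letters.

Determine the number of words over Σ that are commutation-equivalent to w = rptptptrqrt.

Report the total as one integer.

#0=r has no predecessor
#1=p depends on [0:r]
#2=t depends on [0:r]
#3=p depends on [1:p]
#4=t depends on [2:t]
#5=p depends on [3:p]
#6=t depends on [4:t]
#7=r depends on [5:p, 6:t]
#8=q has no predecessor
#9=r depends on [7:r]
#10=t depends on [9:r]
sources: [0:r, 8:q]
N(rest) = Σ N(rest − s) over sources s of rest; N(one piece) = 1:
  size 1 → [8]=1  [10]=1
  size 2 → [8,10]=2  [9,10]=1
  size 3 → [7,9,10]=1  [8,9,10]=3
  size 4 → [5,7,9,10]=1  [6,7,9,10]=1  [7,8,9,10]=4
  size 5 → [3,5,7,9,10]=1  [4,6,7,9,10]=1  [5,6,7,9,10]=2  [5,7,8,9,10]=5  [6,7,8,9,10]=5
  size 6 → [1,3,5,7,9,10]=1  [2,4,6,7,9,10]=1  [3,5,6,7,9,10]=3  [3,5,7,8,9,10]=6  [4,5,6,7,9,10]=3  [4,6,7,8,9,10]=6  [5,6,7,8,9,10]=12
  size 7 → [1,3,5,6,7,9,10]=4  [1,3,5,7,8,9,10]=7  [2,4,5,6,7,9,10]=4  [2,4,6,7,8,9,10]=7  [3,4,5,6,7,9,10]=6  [3,5,6,7,8,9,10]=21  [4,5,6,7,8,9,10]=21
  size 8 → [1,3,4,5,6,7,9,10]=10  [1,3,5,6,7,8,9,10]=32  [2,3,4,5,6,7,9,10]=10  [2,4,5,6,7,8,9,10]=32  [3,4,5,6,7,8,9,10]=48
  size 9 → [1,2,3,4,5,6,7,9,10]=20  [1,3,4,5,6,7,8,9,10]=90  [2,3,4,5,6,7,8,9,10]=90
  first=0(r) contributes 200
  first=8(q) contributes 20
|[w]| = 220

220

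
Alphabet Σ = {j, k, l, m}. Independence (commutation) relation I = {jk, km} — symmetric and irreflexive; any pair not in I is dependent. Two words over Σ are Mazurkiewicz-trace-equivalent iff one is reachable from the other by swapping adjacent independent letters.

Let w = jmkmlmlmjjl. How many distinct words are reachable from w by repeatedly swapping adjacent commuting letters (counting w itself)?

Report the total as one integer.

#0=j has no predecessor
#1=m depends on [0:j]
#2=k has no predecessor
#3=m depends on [1:m]
#4=l depends on [2:k, 3:m]
#5=m depends on [4:l]
#6=l depends on [5:m]
#7=m depends on [6:l]
#8=j depends on [7:m]
#9=j depends on [8:j]
#10=l depends on [9:j]
sources: [0:j, 2:k]
N(rest) = Σ N(rest − s) over sources s of rest; N(one piece) = 1:
  size 1 → [10]=1
  size 2 → [9,10]=1
  size 3 → [8,9,10]=1
  size 4 → [7,8,9,10]=1
  size 5 → [6,7,8,9,10]=1
  size 6 → [5,6,7,8,9,10]=1
  size 7 → [4,5,6,7,8,9,10]=1
  size 8 → [2,4,5,6,7,8,9,10]=1  [3,4,5,6,7,8,9,10]=1
  size 9 → [1,3,4,5,6,7,8,9,10]=1  [2,3,4,5,6,7,8,9,10]=2
  first=0(j) contributes 3
  first=2(k) contributes 1
|[w]| = 4

4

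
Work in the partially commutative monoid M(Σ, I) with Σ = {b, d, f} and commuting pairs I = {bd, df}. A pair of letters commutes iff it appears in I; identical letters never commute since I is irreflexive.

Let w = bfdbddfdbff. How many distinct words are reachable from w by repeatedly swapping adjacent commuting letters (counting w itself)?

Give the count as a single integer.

330

piece 0:b — minimal
piece 1:f rests on {0:b}
piece 2:d — minimal
piece 3:b rests on {1:f}
piece 4:d rests on {2:d}
piece 5:d rests on {4:d}
piece 6:f rests on {3:b}
piece 7:d rests on {5:d}
piece 8:b rests on {6:f}
piece 9:f rests on {8:b}
piece 10:f rests on {9:f}
minimal pieces: {0:b, 2:d}
ways to finish when only these pieces remain (= sum over removing one remaining piece with nothing left below it):
  1 left: {7}→1  {10}→1
  2 left: {5,7}→1  {7,10}→2  {9,10}→1
  3 left: {4,5,7}→1  {5,7,10}→3  {7,9,10}→3  {8,9,10}→1
  4 left: {2,4,5,7}→1  {4,5,7,10}→4  {5,7,9,10}→6  {6,8,9,10}→1  {7,8,9,10}→4
  5 left: {2,4,5,7,10}→5  {3,6,8,9,10}→1  {4,5,7,9,10}→10  {5,7,8,9,10}→10  {6,7,8,9,10}→5
  6 left: {1,3,6,8,9,10}→1  {2,4,5,7,9,10}→15  {3,6,7,8,9,10}→6  {4,5,7,8,9,10}→20  {5,6,7,8,9,10}→15
  7 left: {0,1,3,6,8,9,10}→1  {1,3,6,7,8,9,10}→7  {2,4,5,7,8,9,10}→35  {3,5,6,7,8,9,10}→21  {4,5,6,7,8,9,10}→35
  8 left: {0,1,3,6,7,8,9,10}→8  {1,3,5,6,7,8,9,10}→28  {2,4,5,6,7,8,9,10}→70  {3,4,5,6,7,8,9,10}→56
  9 left: {0,1,3,5,6,7,8,9,10}→36  {1,3,4,5,6,7,8,9,10}→84  {2,3,4,5,6,7,8,9,10}→126
  placing 0:b first → 210 extensions
  placing 2:d first → 120 extensions
total linear extensions = 330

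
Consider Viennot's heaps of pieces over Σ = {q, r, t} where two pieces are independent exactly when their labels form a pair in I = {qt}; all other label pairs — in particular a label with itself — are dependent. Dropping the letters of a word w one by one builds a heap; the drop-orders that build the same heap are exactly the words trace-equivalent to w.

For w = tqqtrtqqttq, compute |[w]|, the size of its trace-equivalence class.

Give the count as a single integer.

120

0(t) covers ∅
1(q) covers ∅
2(q) covers 1:q
3(t) covers 0:t
4(r) covers 2:q, 3:t
5(t) covers 4:r
6(q) covers 4:r
7(q) covers 6:q
8(t) covers 5:t
9(t) covers 8:t
10(q) covers 7:q
floor of heap: 0:t, 1:q
completions by unplaced set U, small U first (add the entries for U minus each lowest piece of U):
  |U|=1: {9}:1  {10}:1
  |U|=2: {7,10}:1  {8,9}:1  {9,10}:2
  |U|=3: {5,8,9}:1  {6,7,10}:1  {7,9,10}:3  {8,9,10}:3
  |U|=4: {5,8,9,10}:4  {6,7,9,10}:4  {7,8,9,10}:6
  |U|=5: {5,7,8,9,10}:10  {6,7,8,9,10}:10
  |U|=6: {5,6,7,8,9,10}:20
  |U|=7: {4,5,6,7,8,9,10}:20
  |U|=8: {2,4,5,6,7,8,9,10}:20  {3,4,5,6,7,8,9,10}:20
  |U|=9: {0,3,4,5,6,7,8,9,10}:20  {1,2,4,5,6,7,8,9,10}:20  {2,3,4,5,6,7,8,9,10}:40
  start at 0(t): 60
  start at 1(q): 60
sum over floor = 120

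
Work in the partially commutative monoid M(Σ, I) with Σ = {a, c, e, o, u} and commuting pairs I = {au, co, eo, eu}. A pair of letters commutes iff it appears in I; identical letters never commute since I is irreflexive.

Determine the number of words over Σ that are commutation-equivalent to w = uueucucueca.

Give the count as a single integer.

#0=u has no predecessor
#1=u depends on [0:u]
#2=e has no predecessor
#3=u depends on [1:u]
#4=c depends on [2:e, 3:u]
#5=u depends on [4:c]
#6=c depends on [5:u]
#7=u depends on [6:c]
#8=e depends on [6:c]
#9=c depends on [7:u, 8:e]
#10=a depends on [9:c]
sources: [0:u, 2:e]
N(rest) = Σ N(rest − s) over sources s of rest; N(one piece) = 1:
  size 1 → [10]=1
  size 2 → [9,10]=1
  size 3 → [7,9,10]=1  [8,9,10]=1
  size 4 → [7,8,9,10]=2
  size 5 → [6,7,8,9,10]=2
  size 6 → [5,6,7,8,9,10]=2
  size 7 → [4,5,6,7,8,9,10]=2
  size 8 → [2,4,5,6,7,8,9,10]=2  [3,4,5,6,7,8,9,10]=2
  size 9 → [1,3,4,5,6,7,8,9,10]=2  [2,3,4,5,6,7,8,9,10]=4
  first=0(u) contributes 6
  first=2(e) contributes 2
|[w]| = 8

8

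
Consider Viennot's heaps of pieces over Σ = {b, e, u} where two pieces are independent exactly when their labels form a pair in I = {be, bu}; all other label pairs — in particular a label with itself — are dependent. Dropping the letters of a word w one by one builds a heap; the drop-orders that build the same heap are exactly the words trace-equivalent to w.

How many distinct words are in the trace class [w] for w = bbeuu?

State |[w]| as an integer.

#0=b has no predecessor
#1=b depends on [0:b]
#2=e has no predecessor
#3=u depends on [2:e]
#4=u depends on [3:u]
sources: [0:b, 2:e]
N(rest) = Σ N(rest − s) over sources s of rest; N(one piece) = 1:
  size 1 → [1]=1  [4]=1
  size 2 → [0,1]=1  [1,4]=2  [3,4]=1
  size 3 → [0,1,4]=3  [1,3,4]=3  [2,3,4]=1
  first=0(b) contributes 4
  first=2(e) contributes 6
|[w]| = 10

10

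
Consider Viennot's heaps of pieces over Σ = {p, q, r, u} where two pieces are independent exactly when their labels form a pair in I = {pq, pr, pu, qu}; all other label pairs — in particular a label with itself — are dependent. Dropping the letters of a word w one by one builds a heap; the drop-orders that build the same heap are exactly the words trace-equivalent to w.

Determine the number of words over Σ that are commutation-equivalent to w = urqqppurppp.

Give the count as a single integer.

piece 0:u — minimal
piece 1:r rests on {0:u}
piece 2:q rests on {1:r}
piece 3:q rests on {2:q}
piece 4:p — minimal
piece 5:p rests on {4:p}
piece 6:u rests on {1:r}
piece 7:r rests on {3:q, 6:u}
piece 8:p rests on {5:p}
piece 9:p rests on {8:p}
piece 10:p rests on {9:p}
minimal pieces: {0:u, 4:p}
ways to finish when only these pieces remain (= sum over removing one remaining piece with nothing left below it):
  1 left: {7}→1  {10}→1
  2 left: {3,7}→1  {6,7}→1  {7,10}→2  {9,10}→1
  3 left: {2,3,7}→1  {3,6,7}→2  {3,7,10}→3  {6,7,10}→3  {7,9,10}→3  {8,9,10}→1
  4 left: {2,3,6,7}→3  {2,3,7,10}→4  {3,6,7,10}→8  {3,7,9,10}→6  {5,8,9,10}→1  {6,7,9,10}→6  {7,8,9,10}→4
  5 left: {1,2,3,6,7}→3  {2,3,6,7,10}→15  {2,3,7,9,10}→10  {3,6,7,9,10}→20  {3,7,8,9,10}→10  {4,5,8,9,10}→1  {5,7,8,9,10}→5  {6,7,8,9,10}→10
  6 left: {0,1,2,3,6,7}→3  {1,2,3,6,7,10}→18  {2,3,6,7,9,10}→45  {2,3,7,8,9,10}→20  {3,5,7,8,9,10}→15  {3,6,7,8,9,10}→40  {4,5,7,8,9,10}→6  {5,6,7,8,9,10}→15
  7 left: {0,1,2,3,6,7,10}→21  {1,2,3,6,7,9,10}→63  {2,3,5,7,8,9,10}→35  {2,3,6,7,8,9,10}→105  {3,4,5,7,8,9,10}→21  {3,5,6,7,8,9,10}→70  {4,5,6,7,8,9,10}→21
  8 left: {0,1,2,3,6,7,9,10}→84  {1,2,3,6,7,8,9,10}→168  {2,3,4,5,7,8,9,10}→56  {2,3,5,6,7,8,9,10}→210  {3,4,5,6,7,8,9,10}→112
  9 left: {0,1,2,3,6,7,8,9,10}→252  {1,2,3,5,6,7,8,9,10}→378  {2,3,4,5,6,7,8,9,10}→378
  placing 0:u first → 756 extensions
  placing 4:p first → 630 extensions
total linear extensions = 1386

1386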